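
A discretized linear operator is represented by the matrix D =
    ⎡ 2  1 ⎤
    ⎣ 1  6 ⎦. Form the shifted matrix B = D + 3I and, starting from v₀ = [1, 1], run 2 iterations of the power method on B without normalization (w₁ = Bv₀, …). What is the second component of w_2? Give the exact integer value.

96

B = D + 3I has rows (5, 1); (1, 9)
w1 = Bv₀ = (6, 10)
w2 = Bw1 = (40, 96)
Requested component of w2: 96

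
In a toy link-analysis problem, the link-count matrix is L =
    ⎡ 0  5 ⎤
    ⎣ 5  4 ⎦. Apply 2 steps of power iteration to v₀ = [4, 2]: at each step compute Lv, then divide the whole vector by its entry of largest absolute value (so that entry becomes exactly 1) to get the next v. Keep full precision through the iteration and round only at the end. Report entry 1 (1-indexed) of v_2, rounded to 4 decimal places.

0.8642

Lv0 = (10.00000, 28.00000); divide by 28.00000 → v1 = (0.35714, 1.00000)
Lv1 = (5.00000, 5.78571); divide by 5.78571 → v2 = (0.86420, 1.00000)
Requested entry of v2: 140/162 = 0.8642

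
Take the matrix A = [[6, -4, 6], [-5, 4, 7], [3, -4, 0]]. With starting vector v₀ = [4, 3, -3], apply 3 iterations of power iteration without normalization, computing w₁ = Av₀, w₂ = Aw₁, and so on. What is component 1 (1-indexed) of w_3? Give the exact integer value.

1412

w1 = Av₀ = (6·4 + (-4)·3 + 6·(-3); (-5)·4 + 4·3 + 7·(-3); 3·4 + (-4)·3 + 0·(-3)) = (-6, -29, 0)
w2 = Aw1 = (6·(-6) + (-4)·(-29) + 6·0; (-5)·(-6) + 4·(-29) + 7·0; 3·(-6) + (-4)·(-29) + 0·0) = (80, -86, 98)
w3 = Aw2 = (1412, -58, 584)
The requested component of w3 is 1412.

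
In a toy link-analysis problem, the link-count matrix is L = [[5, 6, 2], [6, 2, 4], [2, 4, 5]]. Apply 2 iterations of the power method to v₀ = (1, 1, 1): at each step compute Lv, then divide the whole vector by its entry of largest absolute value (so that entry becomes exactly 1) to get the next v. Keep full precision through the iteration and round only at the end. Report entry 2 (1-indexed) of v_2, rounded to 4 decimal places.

0.9182

Lv0 = (13.00000, 12.00000, 11.00000); divide by 13.00000 → v1 = (1.00000, 0.92308, 0.84615)
Lv1 = (12.23077, 11.23077, 9.92308); divide by 12.23077 → v2 = (1.00000, 0.91824, 0.81132)
Requested entry of v2: 146/159 = 0.9182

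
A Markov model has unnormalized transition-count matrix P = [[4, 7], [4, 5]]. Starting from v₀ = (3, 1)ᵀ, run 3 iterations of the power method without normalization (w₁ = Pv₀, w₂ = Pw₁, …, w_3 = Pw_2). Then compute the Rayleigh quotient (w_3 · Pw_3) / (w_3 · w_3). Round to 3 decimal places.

9.816

w1 = Pv₀ = (19, 17)
w2 = Pw1 = (195, 161)
w3 = Pw2 = (1907, 1585)
Pw3 = (18723, 15553)
w3·Pw3 = 1907·18723 + 1585·15553 = 60356266; w3·w3 = 1907·1907 + 1585·1585 = 6148874
λ ≈ 60356266/6148874 = 9.816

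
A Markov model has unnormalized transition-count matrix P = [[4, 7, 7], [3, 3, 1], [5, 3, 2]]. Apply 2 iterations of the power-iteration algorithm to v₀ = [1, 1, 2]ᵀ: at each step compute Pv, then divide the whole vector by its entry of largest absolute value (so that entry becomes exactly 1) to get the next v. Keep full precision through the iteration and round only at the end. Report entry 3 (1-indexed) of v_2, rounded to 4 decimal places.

0.7208

Pv0 = (25.00000, 8.00000, 12.00000); divide by 25.00000 → v1 = (1.00000, 0.32000, 0.48000)
Pv1 = (9.60000, 4.44000, 6.92000); divide by 9.60000 → v2 = (1.00000, 0.46250, 0.72083)
Requested entry of v2: 173/240 = 0.7208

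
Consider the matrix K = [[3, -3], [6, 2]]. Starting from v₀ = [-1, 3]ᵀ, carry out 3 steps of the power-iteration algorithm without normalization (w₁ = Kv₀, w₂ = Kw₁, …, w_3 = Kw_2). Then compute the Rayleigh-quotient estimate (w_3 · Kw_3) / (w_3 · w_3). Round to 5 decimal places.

w1 = Kv₀ = (3·(-1) + (-3)·3; 6·(-1) + 2·3) = (-12, 0)
w2 = Kw1 = (3·(-12) + (-3)·0; 6·(-12) + 2·0) = (-36, -72)
w3 = Kw2 = (108, -360)
Kw3 = (1404, -72)
w3·Kw3 = 108·1404 + (-360)·(-72) = 177552; w3·w3 = 108·108 + (-360)·(-360) = 141264
λ ≈ 177552/141264 = 1.25688

λ ≈ 1.25688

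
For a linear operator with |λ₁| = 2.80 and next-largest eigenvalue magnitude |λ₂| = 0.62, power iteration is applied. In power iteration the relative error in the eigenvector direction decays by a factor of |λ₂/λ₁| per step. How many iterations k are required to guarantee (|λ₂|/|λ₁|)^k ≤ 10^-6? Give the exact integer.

|λ₂/λ₁| = 0.62/2.80 = 0.22143
Need k ≥ ln(10^-6) / ln(0.22143) = -13.8155 / -1.5077 ≈ 9.164
Smallest integer k satisfying the bound: 10

10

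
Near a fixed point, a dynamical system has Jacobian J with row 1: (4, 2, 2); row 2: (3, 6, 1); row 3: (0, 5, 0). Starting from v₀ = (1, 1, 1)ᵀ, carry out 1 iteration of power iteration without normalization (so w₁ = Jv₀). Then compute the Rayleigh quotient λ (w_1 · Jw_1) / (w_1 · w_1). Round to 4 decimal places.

w1 = Jv₀ = (8, 10, 5)
Jw1 = (62, 89, 50)
w1·Jw1 = 8·62 + 10·89 + 5·50 = 1636; w1·w1 = 8·8 + 10·10 + 5·5 = 189
λ ≈ 1636/189 = 8.6561

λ ≈ 8.6561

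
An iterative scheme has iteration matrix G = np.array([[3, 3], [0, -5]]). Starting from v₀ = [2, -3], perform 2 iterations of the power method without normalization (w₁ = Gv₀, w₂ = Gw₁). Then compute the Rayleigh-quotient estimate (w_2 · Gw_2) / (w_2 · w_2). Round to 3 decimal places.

w1 = Gv₀ = (3·2 + 3·(-3); 0·2 + (-5)·(-3)) = (-3, 15)
w2 = Gw1 = (3·(-3) + 3·15; 0·(-3) + (-5)·15) = (36, -75)
Gw2 = (-117, 375)
w2·Gw2 = 36·(-117) + (-75)·375 = -32337; w2·w2 = 36·36 + (-75)·(-75) = 6921
λ ≈ -32337/6921 = -4.672

-4.672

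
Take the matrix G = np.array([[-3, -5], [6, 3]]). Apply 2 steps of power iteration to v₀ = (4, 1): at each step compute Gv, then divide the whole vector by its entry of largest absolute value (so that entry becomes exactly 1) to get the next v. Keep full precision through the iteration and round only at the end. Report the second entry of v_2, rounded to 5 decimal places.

0.25000

Gv0 = (-17.000000, 27.000000); divide by 27.000000 → v1 = (-0.629630, 1.000000)
Gv1 = (-3.111111, -0.777778); divide by -3.111111 → v2 = (1.000000, 0.250000)
Requested entry of v2: -21/-84 = 0.25000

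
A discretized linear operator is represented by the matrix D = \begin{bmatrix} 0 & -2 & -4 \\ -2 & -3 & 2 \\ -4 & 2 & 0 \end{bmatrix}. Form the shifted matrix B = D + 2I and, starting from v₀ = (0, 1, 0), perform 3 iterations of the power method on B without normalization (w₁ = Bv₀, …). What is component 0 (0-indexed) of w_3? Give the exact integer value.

-78

B = D + 2I has rows (2, -2, -4); (-2, -1, 2); (-4, 2, 2)
w1 = Bv₀ = (2·0 + (-2)·1 + (-4)·0; (-2)·0 + (-1)·1 + 2·0; (-4)·0 + 2·1 + 2·0) = (-2, -1, 2)
w2 = Bw1 = (2·(-2) + (-2)·(-1) + (-4)·2; (-2)·(-2) + (-1)·(-1) + 2·2; (-4)·(-2) + 2·(-1) + 2·2) = (-10, 9, 10)
w3 = Bw2 = (-78, 31, 78)
Requested component of w3: -78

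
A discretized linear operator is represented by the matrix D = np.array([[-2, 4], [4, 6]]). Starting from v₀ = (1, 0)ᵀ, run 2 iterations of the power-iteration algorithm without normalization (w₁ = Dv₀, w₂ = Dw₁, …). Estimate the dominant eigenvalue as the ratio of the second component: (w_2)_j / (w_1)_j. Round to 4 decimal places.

4.0000

w1 = Dv₀ = ((-2)·1 + 4·0; 4·1 + 6·0) = (-2, 4)
w2 = Dw1 = ((-2)·(-2) + 4·4; 4·(-2) + 6·4) = (20, 16)
Ratio at component: 16 / 4 = 4.0000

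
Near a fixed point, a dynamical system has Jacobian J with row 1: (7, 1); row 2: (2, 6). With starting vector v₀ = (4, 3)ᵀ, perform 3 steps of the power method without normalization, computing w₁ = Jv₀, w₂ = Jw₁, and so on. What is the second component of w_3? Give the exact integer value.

1794

w1 = Jv₀ = (31, 26)
w2 = Jw1 = (243, 218)
w3 = Jw2 = (1919, 1794)
The requested component of w3 is 1794.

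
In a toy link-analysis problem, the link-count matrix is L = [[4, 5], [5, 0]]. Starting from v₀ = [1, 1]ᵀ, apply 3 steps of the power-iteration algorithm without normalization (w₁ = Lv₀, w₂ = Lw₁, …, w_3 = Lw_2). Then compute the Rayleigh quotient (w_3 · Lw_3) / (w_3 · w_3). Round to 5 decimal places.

w1 = Lv₀ = (4·1 + 5·1; 5·1 + 0·1) = (9, 5)
w2 = Lw1 = (4·9 + 5·5; 5·9 + 0·5) = (61, 45)
w3 = Lw2 = (469, 305)
Lw3 = (3401, 2345)
w3·Lw3 = 469·3401 + 305·2345 = 2310294; w3·w3 = 469·469 + 305·305 = 312986
λ ≈ 2310294/312986 = 7.38146

λ ≈ 7.38146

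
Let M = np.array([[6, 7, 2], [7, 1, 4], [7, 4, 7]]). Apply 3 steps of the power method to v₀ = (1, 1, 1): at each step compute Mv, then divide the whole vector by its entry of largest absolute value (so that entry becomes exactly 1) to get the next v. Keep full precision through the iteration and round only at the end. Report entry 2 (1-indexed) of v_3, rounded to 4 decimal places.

0.6640

Mv0 = (15.00000, 12.00000, 18.00000); divide by 18.00000 → v1 = (0.83333, 0.66667, 1.00000)
Mv1 = (11.66667, 10.50000, 15.50000); divide by 15.50000 → v2 = (0.75269, 0.67742, 1.00000)
Mv2 = (11.25806, 9.94624, 14.97849); divide by 14.97849 → v3 = (0.75162, 0.66403, 1.00000)
Requested entry of v3: 2775/4179 = 0.6640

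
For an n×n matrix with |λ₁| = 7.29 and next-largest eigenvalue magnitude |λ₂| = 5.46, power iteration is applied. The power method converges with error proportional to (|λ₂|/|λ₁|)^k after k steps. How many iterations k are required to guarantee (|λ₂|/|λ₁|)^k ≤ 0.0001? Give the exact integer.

|λ₂/λ₁| = 5.46/7.29 = 0.74897
Need k ≥ ln(0.0001) / ln(0.74897) = -9.2103 / -0.2891 ≈ 31.864
Smallest integer k satisfying the bound: 32

32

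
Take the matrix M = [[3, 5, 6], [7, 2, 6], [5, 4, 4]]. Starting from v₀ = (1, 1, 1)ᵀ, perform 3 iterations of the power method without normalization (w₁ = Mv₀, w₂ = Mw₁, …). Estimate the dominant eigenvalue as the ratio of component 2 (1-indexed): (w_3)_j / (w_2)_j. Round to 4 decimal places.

13.9272

w1 = Mv₀ = (14, 15, 13)
w2 = Mw1 = (195, 206, 182)
w3 = Mw2 = (2707, 2869, 2527)
Ratio at component: 2869 / 206 = 13.9272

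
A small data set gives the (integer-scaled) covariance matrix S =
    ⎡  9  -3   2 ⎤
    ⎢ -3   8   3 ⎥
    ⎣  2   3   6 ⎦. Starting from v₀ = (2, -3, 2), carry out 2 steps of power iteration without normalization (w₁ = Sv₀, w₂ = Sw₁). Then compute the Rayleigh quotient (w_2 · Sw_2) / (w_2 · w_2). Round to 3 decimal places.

w1 = Sv₀ = (31, -24, 7)
w2 = Sw1 = (365, -264, 32)
Sw2 = (4141, -3111, 130)
w2·Sw2 = 365·4141 + (-264)·(-3111) + 32·130 = 2336929; w2·w2 = 365·365 + (-264)·(-264) + 32·32 = 203945
λ ≈ 2336929/203945 = 11.459

11.459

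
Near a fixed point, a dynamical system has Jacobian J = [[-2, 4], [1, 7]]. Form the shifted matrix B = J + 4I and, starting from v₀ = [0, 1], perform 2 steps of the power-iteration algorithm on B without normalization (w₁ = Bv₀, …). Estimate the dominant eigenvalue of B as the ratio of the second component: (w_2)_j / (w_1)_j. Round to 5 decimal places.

B = J + 4I has rows (2, 4); (1, 11)
w1 = Bv₀ = (4, 11)
w2 = Bw1 = (52, 125)
Ratio: 125/11 = 11.36364

11.36364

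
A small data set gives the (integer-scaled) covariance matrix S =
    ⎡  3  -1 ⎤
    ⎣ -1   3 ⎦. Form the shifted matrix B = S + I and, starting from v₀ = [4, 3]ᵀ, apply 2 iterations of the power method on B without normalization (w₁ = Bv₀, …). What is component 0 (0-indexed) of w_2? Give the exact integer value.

B = S + I has rows (4, -1); (-1, 4)
w1 = Bv₀ = (13, 8)
w2 = Bw1 = (44, 19)
Requested component of w2: 44

44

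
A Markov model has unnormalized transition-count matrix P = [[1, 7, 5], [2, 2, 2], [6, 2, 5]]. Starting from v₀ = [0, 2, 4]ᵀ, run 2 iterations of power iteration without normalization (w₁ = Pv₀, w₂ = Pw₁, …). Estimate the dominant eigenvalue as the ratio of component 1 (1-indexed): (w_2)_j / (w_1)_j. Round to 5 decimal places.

w1 = Pv₀ = (34, 12, 24)
w2 = Pw1 = (238, 140, 348)
Ratio at component: 238 / 34 = 7.00000

7.00000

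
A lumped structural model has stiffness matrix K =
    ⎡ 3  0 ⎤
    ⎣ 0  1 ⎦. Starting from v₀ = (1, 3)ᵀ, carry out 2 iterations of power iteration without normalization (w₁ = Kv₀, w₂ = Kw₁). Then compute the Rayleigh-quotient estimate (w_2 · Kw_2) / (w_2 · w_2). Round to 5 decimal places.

2.80000

w1 = Kv₀ = (3·1 + 0·3; 0·1 + 1·3) = (3, 3)
w2 = Kw1 = (3·3 + 0·3; 0·3 + 1·3) = (9, 3)
Kw2 = (27, 3)
w2·Kw2 = 9·27 + 3·3 = 252; w2·w2 = 9·9 + 3·3 = 90
λ ≈ 252/90 = 2.80000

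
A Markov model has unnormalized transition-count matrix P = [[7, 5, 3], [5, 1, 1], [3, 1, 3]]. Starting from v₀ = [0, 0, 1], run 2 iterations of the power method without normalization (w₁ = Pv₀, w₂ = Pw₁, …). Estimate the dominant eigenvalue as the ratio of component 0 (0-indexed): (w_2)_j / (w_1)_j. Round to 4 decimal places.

w1 = Pv₀ = (7·0 + 5·0 + 3·1; 5·0 + 1·0 + 1·1; 3·0 + 1·0 + 3·1) = (3, 1, 3)
w2 = Pw1 = (7·3 + 5·1 + 3·3; 5·3 + 1·1 + 1·3; 3·3 + 1·1 + 3·3) = (35, 19, 19)
Ratio at component: 35 / 3 = 11.6667

11.6667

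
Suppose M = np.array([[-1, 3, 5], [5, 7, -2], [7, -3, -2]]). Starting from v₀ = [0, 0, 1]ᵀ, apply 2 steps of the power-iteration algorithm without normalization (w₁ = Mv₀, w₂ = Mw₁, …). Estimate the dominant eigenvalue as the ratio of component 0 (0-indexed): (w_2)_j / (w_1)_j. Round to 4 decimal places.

-4.2000

w1 = Mv₀ = ((-1)·0 + 3·0 + 5·1; 5·0 + 7·0 + (-2)·1; 7·0 + (-3)·0 + (-2)·1) = (5, -2, -2)
w2 = Mw1 = ((-1)·5 + 3·(-2) + 5·(-2); 5·5 + 7·(-2) + (-2)·(-2); 7·5 + (-3)·(-2) + (-2)·(-2)) = (-21, 15, 45)
Ratio at component: -21 / 5 = -4.2000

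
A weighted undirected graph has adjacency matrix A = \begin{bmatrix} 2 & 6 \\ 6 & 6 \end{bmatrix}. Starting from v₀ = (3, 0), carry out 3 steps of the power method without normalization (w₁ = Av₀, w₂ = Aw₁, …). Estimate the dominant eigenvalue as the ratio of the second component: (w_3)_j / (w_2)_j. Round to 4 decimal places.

w1 = Av₀ = (2·3 + 6·0; 6·3 + 6·0) = (6, 18)
w2 = Aw1 = (2·6 + 6·18; 6·6 + 6·18) = (120, 144)
w3 = Aw2 = (1104, 1584)
Ratio at component: 1584 / 144 = 11.0000

λ ≈ 11.0000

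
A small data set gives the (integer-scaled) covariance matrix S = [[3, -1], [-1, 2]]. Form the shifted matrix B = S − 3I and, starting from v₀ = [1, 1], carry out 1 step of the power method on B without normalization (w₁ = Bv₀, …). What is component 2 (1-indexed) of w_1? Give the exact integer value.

B = S − 3I has rows (0, -1); (-1, -1)
w1 = Bv₀ = (0·1 + (-1)·1; (-1)·1 + (-1)·1) = (-1, -2)
Requested component of w1: -2

-2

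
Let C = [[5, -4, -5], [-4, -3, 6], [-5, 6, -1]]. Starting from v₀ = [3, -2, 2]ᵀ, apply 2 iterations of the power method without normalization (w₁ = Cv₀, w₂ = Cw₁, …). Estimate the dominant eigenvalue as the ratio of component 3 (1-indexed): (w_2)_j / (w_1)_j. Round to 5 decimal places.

w1 = Cv₀ = (13, 6, -29)
w2 = Cw1 = (186, -244, 0)
Ratio at component: 0 / -29 = 0.00000

0.00000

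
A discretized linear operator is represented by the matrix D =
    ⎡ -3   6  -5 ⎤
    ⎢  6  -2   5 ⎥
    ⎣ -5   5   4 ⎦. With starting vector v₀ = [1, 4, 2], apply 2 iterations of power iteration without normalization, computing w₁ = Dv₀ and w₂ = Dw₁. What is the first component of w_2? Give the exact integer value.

w1 = Dv₀ = ((-3)·1 + 6·4 + (-5)·2; 6·1 + (-2)·4 + 5·2; (-5)·1 + 5·4 + 4·2) = (11, 8, 23)
w2 = Dw1 = ((-3)·11 + 6·8 + (-5)·23; 6·11 + (-2)·8 + 5·23; (-5)·11 + 5·8 + 4·23) = (-100, 165, 77)
The requested component of w2 is -100.

-100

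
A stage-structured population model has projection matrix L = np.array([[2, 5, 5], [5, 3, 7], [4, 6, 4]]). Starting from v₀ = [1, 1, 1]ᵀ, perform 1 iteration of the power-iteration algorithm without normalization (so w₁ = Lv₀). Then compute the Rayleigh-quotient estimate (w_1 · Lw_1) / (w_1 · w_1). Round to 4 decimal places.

w1 = Lv₀ = (12, 15, 14)
Lw1 = (169, 203, 194)
w1·Lw1 = 12·169 + 15·203 + 14·194 = 7789; w1·w1 = 12·12 + 15·15 + 14·14 = 565
λ ≈ 7789/565 = 13.7858

λ ≈ 13.7858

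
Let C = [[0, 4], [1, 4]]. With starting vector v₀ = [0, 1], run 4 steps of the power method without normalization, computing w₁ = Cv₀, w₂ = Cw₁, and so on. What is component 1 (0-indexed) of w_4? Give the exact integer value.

w1 = Cv₀ = (4, 4)
w2 = Cw1 = (16, 20)
w3 = Cw2 = (80, 96)
w4 = Cw3 = (384, 464)
The requested component of w4 is 464.

464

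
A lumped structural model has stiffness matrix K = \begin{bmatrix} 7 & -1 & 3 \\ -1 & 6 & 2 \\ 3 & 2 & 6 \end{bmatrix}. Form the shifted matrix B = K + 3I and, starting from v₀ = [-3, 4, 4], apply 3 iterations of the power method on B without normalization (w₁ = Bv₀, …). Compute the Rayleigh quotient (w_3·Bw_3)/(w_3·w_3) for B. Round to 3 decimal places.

μ ≈ 10.549

B = K + 3I has rows (10, -1, 3); (-1, 9, 2); (3, 2, 9)
w1 = Bv₀ = (-22, 47, 35)
w2 = Bw1 = (-162, 515, 343)
w3 = Bw2 = (-1106, 5483, 3631)
Bw3 = (-5650, 57715, 40327)
w3·Bw3 = 469127582; w3·w3 = 44470686; μ ≈ 469127582/44470686 = 10.549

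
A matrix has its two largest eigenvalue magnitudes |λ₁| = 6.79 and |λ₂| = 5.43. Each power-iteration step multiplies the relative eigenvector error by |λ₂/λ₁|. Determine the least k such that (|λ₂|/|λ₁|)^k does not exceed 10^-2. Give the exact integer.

21

|λ₂/λ₁| = 5.43/6.79 = 0.79971
Need k ≥ ln(10^-2) / ln(0.79971) = -4.6052 / -0.2235 ≈ 20.604
Smallest integer k satisfying the bound: 21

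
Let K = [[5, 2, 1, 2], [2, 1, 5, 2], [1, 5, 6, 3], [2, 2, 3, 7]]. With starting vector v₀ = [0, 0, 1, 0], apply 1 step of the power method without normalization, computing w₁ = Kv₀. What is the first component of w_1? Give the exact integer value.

w1 = Kv₀ = (5·0 + 2·0 + 1·1 + 2·0; 2·0 + 1·0 + 5·1 + 2·0; 1·0 + 5·0 + 6·1 + 3·0; 2·0 + 2·0 + 3·1 + 7·0) = (1, 5, 6, 3)
The requested component of w1 is 1.

1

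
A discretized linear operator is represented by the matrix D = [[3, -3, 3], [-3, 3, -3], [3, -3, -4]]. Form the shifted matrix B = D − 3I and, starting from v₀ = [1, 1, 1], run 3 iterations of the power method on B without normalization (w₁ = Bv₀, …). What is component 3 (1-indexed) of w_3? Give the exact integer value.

-541

B = D − 3I has rows (0, -3, 3); (-3, 0, -3); (3, -3, -7)
w1 = Bv₀ = (0, -6, -7)
w2 = Bw1 = (-3, 21, 67)
w3 = Bw2 = (138, -192, -541)
Requested component of w3: -541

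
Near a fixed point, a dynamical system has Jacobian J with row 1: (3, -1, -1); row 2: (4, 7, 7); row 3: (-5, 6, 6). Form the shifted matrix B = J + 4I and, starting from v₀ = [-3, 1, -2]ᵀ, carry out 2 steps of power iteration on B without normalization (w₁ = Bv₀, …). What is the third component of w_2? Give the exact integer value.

B = J + 4I has rows (7, -1, -1); (4, 11, 7); (-5, 6, 10)
w1 = Bv₀ = (7·(-3) + (-1)·1 + (-1)·(-2); 4·(-3) + 11·1 + 7·(-2); (-5)·(-3) + 6·1 + 10·(-2)) = (-20, -15, 1)
w2 = Bw1 = (7·(-20) + (-1)·(-15) + (-1)·1; 4·(-20) + 11·(-15) + 7·1; (-5)·(-20) + 6·(-15) + 10·1) = (-126, -238, 20)
Requested component of w2: 20

20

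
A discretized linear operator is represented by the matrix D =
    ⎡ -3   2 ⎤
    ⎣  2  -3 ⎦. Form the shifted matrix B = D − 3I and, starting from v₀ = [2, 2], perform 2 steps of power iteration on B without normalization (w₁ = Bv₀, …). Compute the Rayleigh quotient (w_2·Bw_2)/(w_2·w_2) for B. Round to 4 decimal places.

B = D − 3I has rows (-6, 2); (2, -6)
w1 = Bv₀ = ((-6)·2 + 2·2; 2·2 + (-6)·2) = (-8, -8)
w2 = Bw1 = ((-6)·(-8) + 2·(-8); 2·(-8) + (-6)·(-8)) = (32, 32)
Bw2 = (-128, -128)
w2·Bw2 = -8192; w2·w2 = 2048; μ ≈ -8192/2048 = -4.0000

μ ≈ -4.0000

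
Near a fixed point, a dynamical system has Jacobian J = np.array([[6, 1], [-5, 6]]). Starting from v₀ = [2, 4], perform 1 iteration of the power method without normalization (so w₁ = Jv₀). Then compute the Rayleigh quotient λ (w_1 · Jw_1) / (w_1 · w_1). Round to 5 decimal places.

w1 = Jv₀ = (6·2 + 1·4; (-5)·2 + 6·4) = (16, 14)
Jw1 = (110, 4)
w1·Jw1 = 16·110 + 14·4 = 1816; w1·w1 = 16·16 + 14·14 = 452
λ ≈ 1816/452 = 4.01770

λ ≈ 4.01770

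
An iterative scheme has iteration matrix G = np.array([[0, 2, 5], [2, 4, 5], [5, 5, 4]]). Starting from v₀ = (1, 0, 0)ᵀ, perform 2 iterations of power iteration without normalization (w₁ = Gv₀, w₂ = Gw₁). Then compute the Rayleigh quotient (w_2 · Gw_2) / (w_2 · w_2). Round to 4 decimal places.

10.7364

w1 = Gv₀ = (0·1 + 2·0 + 5·0; 2·1 + 4·0 + 5·0; 5·1 + 5·0 + 4·0) = (0, 2, 5)
w2 = Gw1 = (0·0 + 2·2 + 5·5; 2·0 + 4·2 + 5·5; 5·0 + 5·2 + 4·5) = (29, 33, 30)
Gw2 = (216, 340, 430)
w2·Gw2 = 29·216 + 33·340 + 30·430 = 30384; w2·w2 = 29·29 + 33·33 + 30·30 = 2830
λ ≈ 30384/2830 = 10.7364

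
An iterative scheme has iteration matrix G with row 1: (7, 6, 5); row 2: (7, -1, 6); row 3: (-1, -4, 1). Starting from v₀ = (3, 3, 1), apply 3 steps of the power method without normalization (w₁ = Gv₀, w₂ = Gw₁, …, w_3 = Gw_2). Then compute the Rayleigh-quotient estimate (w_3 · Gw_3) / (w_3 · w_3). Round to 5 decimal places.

w1 = Gv₀ = (44, 24, -14)
w2 = Gw1 = (382, 200, -154)
w3 = Gw2 = (3104, 1550, -1336)
Gw3 = (24348, 12162, -10640)
w3·Gw3 = 3104·24348 + 1550·12162 + (-1336)·(-10640) = 108642332; w3·w3 = 3104·3104 + 1550·1550 + (-1336)·(-1336) = 13822212
λ ≈ 108642332/13822212 = 7.85998

λ ≈ 7.85998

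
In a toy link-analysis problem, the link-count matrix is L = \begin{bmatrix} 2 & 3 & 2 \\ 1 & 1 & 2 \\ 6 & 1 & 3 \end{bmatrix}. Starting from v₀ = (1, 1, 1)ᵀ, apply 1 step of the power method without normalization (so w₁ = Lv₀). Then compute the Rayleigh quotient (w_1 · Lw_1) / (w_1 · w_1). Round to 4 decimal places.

λ ≈ 7.3091

w1 = Lv₀ = (7, 4, 10)
Lw1 = (46, 31, 76)
w1·Lw1 = 7·46 + 4·31 + 10·76 = 1206; w1·w1 = 7·7 + 4·4 + 10·10 = 165
λ ≈ 1206/165 = 7.3091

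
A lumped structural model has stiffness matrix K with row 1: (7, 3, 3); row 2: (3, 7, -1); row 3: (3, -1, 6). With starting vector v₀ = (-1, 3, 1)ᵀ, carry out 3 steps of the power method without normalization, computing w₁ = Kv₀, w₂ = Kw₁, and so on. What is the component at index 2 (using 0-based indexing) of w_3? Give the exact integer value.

w1 = Kv₀ = (7·(-1) + 3·3 + 3·1; 3·(-1) + 7·3 + (-1)·1; 3·(-1) + (-1)·3 + 6·1) = (5, 17, 0)
w2 = Kw1 = (7·5 + 3·17 + 3·0; 3·5 + 7·17 + (-1)·0; 3·5 + (-1)·17 + 6·0) = (86, 134, -2)
w3 = Kw2 = (998, 1198, 112)
The requested component of w3 is 112.

112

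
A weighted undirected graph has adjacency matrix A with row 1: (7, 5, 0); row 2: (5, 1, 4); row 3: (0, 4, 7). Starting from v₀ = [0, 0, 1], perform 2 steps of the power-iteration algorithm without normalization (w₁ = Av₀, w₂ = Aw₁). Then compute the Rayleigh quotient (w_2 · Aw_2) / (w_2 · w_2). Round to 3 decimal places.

λ ≈ 9.991

w1 = Av₀ = (7·0 + 5·0 + 0·1; 5·0 + 1·0 + 4·1; 0·0 + 4·0 + 7·1) = (0, 4, 7)
w2 = Aw1 = (7·0 + 5·4 + 0·7; 5·0 + 1·4 + 4·7; 0·0 + 4·4 + 7·7) = (20, 32, 65)
Aw2 = (300, 392, 583)
w2·Aw2 = 20·300 + 32·392 + 65·583 = 56439; w2·w2 = 20·20 + 32·32 + 65·65 = 5649
λ ≈ 56439/5649 = 9.991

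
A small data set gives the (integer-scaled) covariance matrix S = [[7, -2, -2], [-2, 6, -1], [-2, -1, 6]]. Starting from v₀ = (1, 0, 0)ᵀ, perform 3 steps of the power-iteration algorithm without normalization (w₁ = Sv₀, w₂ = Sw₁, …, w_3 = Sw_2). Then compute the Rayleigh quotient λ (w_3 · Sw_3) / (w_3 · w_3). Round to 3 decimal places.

8.996

w1 = Sv₀ = (7·1 + (-2)·0 + (-2)·0; (-2)·1 + 6·0 + (-1)·0; (-2)·1 + (-1)·0 + 6·0) = (7, -2, -2)
w2 = Sw1 = (7·7 + (-2)·(-2) + (-2)·(-2); (-2)·7 + 6·(-2) + (-1)·(-2); (-2)·7 + (-1)·(-2) + 6·(-2)) = (57, -24, -24)
w3 = Sw2 = (495, -234, -234)
Sw3 = (4401, -2160, -2160)
w3·Sw3 = 495·4401 + (-234)·(-2160) + (-234)·(-2160) = 3189375; w3·w3 = 495·495 + (-234)·(-234) + (-234)·(-234) = 354537
λ ≈ 3189375/354537 = 8.996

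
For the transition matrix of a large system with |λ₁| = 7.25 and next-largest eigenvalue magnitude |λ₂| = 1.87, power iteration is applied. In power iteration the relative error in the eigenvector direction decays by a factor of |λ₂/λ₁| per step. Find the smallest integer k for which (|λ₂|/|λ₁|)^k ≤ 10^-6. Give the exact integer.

11

|λ₂/λ₁| = 1.87/7.25 = 0.25793
Need k ≥ ln(10^-6) / ln(0.25793) = -13.8155 / -1.3551 ≈ 10.195
Smallest integer k satisfying the bound: 11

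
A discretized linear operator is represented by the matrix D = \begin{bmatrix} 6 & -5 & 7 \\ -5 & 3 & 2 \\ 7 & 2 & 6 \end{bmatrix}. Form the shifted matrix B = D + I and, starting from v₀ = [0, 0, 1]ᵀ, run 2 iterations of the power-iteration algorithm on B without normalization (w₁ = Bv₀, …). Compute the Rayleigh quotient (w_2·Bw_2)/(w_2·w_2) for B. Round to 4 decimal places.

B = D + I has rows (7, -5, 7); (-5, 4, 2); (7, 2, 7)
w1 = Bv₀ = (7·0 + (-5)·0 + 7·1; (-5)·0 + 4·0 + 2·1; 7·0 + 2·0 + 7·1) = (7, 2, 7)
w2 = Bw1 = (7·7 + (-5)·2 + 7·7; (-5)·7 + 4·2 + 2·7; 7·7 + 2·2 + 7·7) = (88, -13, 102)
Bw2 = (1395, -288, 1304)
w2·Bw2 = 259512; w2·w2 = 18317; μ ≈ 259512/18317 = 14.1678

μ ≈ 14.1678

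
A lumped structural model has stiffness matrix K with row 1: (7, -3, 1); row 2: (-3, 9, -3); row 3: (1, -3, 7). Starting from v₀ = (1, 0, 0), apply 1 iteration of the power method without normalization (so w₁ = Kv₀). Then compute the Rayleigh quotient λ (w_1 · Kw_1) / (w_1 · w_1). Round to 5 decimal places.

w1 = Kv₀ = (7·1 + (-3)·0 + 1·0; (-3)·1 + 9·0 + (-3)·0; 1·1 + (-3)·0 + 7·0) = (7, -3, 1)
Kw1 = (59, -51, 23)
w1·Kw1 = 7·59 + (-3)·(-51) + 1·23 = 589; w1·w1 = 7·7 + (-3)·(-3) + 1·1 = 59
λ ≈ 589/59 = 9.98305

9.98305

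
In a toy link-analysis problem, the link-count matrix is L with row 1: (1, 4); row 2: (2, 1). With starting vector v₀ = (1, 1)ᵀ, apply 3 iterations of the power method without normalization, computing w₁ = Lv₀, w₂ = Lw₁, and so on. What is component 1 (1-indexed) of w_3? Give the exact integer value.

w1 = Lv₀ = (1·1 + 4·1; 2·1 + 1·1) = (5, 3)
w2 = Lw1 = (1·5 + 4·3; 2·5 + 1·3) = (17, 13)
w3 = Lw2 = (69, 47)
The requested component of w3 is 69.

69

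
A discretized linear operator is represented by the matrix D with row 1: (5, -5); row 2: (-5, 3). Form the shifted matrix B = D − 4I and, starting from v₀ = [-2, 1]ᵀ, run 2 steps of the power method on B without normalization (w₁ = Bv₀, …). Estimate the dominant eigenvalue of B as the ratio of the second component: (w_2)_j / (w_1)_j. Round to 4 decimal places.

B = D − 4I has rows (1, -5); (-5, -1)
w1 = Bv₀ = (1·(-2) + (-5)·1; (-5)·(-2) + (-1)·1) = (-7, 9)
w2 = Bw1 = (1·(-7) + (-5)·9; (-5)·(-7) + (-1)·9) = (-52, 26)
Ratio: 26/9 = 2.8889

μ ≈ 2.8889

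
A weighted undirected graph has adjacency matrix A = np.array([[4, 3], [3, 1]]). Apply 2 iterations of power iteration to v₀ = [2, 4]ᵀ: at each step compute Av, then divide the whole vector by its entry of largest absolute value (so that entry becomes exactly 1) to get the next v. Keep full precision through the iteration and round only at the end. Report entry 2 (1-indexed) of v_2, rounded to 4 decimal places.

0.6364

Av0 = (20.00000, 10.00000); divide by 20.00000 → v1 = (1.00000, 0.50000)
Av1 = (5.50000, 3.50000); divide by 5.50000 → v2 = (1.00000, 0.63636)
Requested entry of v2: 70/110 = 0.6364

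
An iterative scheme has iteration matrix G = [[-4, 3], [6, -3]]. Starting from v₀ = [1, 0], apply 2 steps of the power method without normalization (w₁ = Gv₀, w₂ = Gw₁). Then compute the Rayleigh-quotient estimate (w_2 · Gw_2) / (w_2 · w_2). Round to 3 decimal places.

-7.797

w1 = Gv₀ = ((-4)·1 + 3·0; 6·1 + (-3)·0) = (-4, 6)
w2 = Gw1 = ((-4)·(-4) + 3·6; 6·(-4) + (-3)·6) = (34, -42)
Gw2 = (-262, 330)
w2·Gw2 = 34·(-262) + (-42)·330 = -22768; w2·w2 = 34·34 + (-42)·(-42) = 2920
λ ≈ -22768/2920 = -7.797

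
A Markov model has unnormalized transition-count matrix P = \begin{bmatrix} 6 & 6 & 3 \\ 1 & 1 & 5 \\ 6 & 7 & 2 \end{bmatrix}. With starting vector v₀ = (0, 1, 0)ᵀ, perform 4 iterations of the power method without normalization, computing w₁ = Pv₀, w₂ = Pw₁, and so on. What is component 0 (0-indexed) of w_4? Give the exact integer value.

w1 = Pv₀ = (6·0 + 6·1 + 3·0; 1·0 + 1·1 + 5·0; 6·0 + 7·1 + 2·0) = (6, 1, 7)
w2 = Pw1 = (6·6 + 6·1 + 3·7; 1·6 + 1·1 + 5·7; 6·6 + 7·1 + 2·7) = (63, 42, 57)
w3 = Pw2 = (801, 390, 786)
w4 = Pw3 = (9504, 5121, 9108)
The requested component of w4 is 9504.

9504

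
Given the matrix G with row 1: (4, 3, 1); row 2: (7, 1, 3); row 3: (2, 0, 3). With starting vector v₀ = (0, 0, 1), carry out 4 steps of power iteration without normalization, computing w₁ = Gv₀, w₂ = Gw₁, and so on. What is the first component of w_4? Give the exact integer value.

1085

w1 = Gv₀ = (1, 3, 3)
w2 = Gw1 = (16, 19, 11)
w3 = Gw2 = (132, 164, 65)
w4 = Gw3 = (1085, 1283, 459)
The requested component of w4 is 1085.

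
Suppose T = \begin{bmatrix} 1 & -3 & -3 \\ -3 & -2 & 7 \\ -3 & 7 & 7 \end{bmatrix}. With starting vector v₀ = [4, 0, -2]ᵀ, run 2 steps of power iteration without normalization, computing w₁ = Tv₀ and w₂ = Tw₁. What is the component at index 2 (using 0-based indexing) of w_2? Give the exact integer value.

-394

w1 = Tv₀ = (10, -26, -26)
w2 = Tw1 = (166, -160, -394)
The requested component of w2 is -394.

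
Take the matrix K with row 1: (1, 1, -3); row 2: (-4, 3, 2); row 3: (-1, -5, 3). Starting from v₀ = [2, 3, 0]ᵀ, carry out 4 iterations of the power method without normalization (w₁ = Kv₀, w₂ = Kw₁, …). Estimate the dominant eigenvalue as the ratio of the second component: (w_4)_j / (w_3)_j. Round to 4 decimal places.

4.4433

w1 = Kv₀ = (1·2 + 1·3 + (-3)·0; (-4)·2 + 3·3 + 2·0; (-1)·2 + (-5)·3 + 3·0) = (5, 1, -17)
w2 = Kw1 = (1·5 + 1·1 + (-3)·(-17); (-4)·5 + 3·1 + 2·(-17); (-1)·5 + (-5)·1 + 3·(-17)) = (57, -51, -61)
w3 = Kw2 = (189, -503, 15)
w4 = Kw3 = (-359, -2235, 2371)
Ratio at component: -2235 / -503 = 4.4433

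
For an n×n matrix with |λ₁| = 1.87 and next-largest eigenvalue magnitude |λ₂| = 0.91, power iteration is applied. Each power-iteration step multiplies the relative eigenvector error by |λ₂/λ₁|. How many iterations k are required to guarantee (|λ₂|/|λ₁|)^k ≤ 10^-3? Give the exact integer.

10

|λ₂/λ₁| = 0.91/1.87 = 0.48663
Need k ≥ ln(10^-3) / ln(0.48663) = -6.9078 / -0.7202 ≈ 9.591
Smallest integer k satisfying the bound: 10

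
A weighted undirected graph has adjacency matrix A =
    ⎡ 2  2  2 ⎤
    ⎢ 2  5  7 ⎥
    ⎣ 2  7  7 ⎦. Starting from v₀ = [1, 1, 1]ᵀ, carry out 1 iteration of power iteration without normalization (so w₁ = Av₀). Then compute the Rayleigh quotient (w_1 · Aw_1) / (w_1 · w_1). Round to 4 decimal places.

w1 = Av₀ = (2·1 + 2·1 + 2·1; 2·1 + 5·1 + 7·1; 2·1 + 7·1 + 7·1) = (6, 14, 16)
Aw1 = (72, 194, 222)
w1·Aw1 = 6·72 + 14·194 + 16·222 = 6700; w1·w1 = 6·6 + 14·14 + 16·16 = 488
λ ≈ 6700/488 = 13.7295

13.7295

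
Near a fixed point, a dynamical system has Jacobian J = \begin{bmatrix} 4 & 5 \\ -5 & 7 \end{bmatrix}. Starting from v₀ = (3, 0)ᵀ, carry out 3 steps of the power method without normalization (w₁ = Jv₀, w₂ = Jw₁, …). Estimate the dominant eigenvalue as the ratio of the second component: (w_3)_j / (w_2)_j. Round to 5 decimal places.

6.18182

w1 = Jv₀ = (12, -15)
w2 = Jw1 = (-27, -165)
w3 = Jw2 = (-933, -1020)
Ratio at component: -1020 / -165 = 6.18182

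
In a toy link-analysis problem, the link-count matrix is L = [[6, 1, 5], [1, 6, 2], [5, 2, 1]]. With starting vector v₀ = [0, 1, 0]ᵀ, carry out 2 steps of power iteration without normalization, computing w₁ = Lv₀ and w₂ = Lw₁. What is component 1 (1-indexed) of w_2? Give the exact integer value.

w1 = Lv₀ = (6·0 + 1·1 + 5·0; 1·0 + 6·1 + 2·0; 5·0 + 2·1 + 1·0) = (1, 6, 2)
w2 = Lw1 = (6·1 + 1·6 + 5·2; 1·1 + 6·6 + 2·2; 5·1 + 2·6 + 1·2) = (22, 41, 19)
The requested component of w2 is 22.

22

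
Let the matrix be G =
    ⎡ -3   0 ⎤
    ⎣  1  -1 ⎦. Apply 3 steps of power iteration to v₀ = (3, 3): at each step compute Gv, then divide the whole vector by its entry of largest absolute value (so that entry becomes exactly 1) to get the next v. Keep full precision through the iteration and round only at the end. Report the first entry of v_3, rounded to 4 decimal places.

1.0000

Gv0 = (-9.00000, 0.00000); divide by -9.00000 → v1 = (1.00000, 0.00000)
Gv1 = (-3.00000, 1.00000); divide by -3.00000 → v2 = (1.00000, -0.33333)
Gv2 = (-3.00000, 1.33333); divide by -3.00000 → v3 = (1.00000, -0.44444)
Requested entry of v3: -81/-81 = 1.0000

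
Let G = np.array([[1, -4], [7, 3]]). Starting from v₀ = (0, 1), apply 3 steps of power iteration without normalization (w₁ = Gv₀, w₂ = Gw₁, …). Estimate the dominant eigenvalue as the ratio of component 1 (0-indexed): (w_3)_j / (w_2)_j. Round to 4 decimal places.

w1 = Gv₀ = (-4, 3)
w2 = Gw1 = (-16, -19)
w3 = Gw2 = (60, -169)
Ratio at component: -169 / -19 = 8.8947

8.8947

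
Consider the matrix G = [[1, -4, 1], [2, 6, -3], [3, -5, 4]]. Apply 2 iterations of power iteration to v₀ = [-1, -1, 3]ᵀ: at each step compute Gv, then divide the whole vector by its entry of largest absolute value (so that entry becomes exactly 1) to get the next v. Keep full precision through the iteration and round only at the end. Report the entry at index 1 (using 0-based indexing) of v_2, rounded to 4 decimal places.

-0.8302

Gv0 = (6.00000, -17.00000, 14.00000); divide by -17.00000 → v1 = (-0.35294, 1.00000, -0.82353)
Gv1 = (-5.17647, 7.76471, -9.35294); divide by -9.35294 → v2 = (0.55346, -0.83019, 1.00000)
Requested entry of v2: -132/159 = -0.8302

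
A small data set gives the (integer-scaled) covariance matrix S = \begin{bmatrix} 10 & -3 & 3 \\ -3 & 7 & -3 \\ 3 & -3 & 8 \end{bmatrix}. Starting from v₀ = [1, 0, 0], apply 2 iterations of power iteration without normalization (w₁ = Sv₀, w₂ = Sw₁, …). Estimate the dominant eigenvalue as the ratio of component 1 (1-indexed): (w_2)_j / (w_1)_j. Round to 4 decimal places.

w1 = Sv₀ = (10, -3, 3)
w2 = Sw1 = (118, -60, 63)
Ratio at component: 118 / 10 = 11.8000

λ ≈ 11.8000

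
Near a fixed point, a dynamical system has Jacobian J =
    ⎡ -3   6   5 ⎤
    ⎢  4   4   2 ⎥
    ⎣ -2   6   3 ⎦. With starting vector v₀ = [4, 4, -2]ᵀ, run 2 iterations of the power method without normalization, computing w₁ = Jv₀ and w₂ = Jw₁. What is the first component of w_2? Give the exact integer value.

212

w1 = Jv₀ = (2, 28, 10)
w2 = Jw1 = (212, 140, 194)
The requested component of w2 is 212.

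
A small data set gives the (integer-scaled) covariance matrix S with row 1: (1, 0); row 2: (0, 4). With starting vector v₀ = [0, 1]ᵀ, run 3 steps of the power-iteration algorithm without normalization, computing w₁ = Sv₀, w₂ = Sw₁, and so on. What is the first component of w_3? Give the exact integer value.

w1 = Sv₀ = (1·0 + 0·1; 0·0 + 4·1) = (0, 4)
w2 = Sw1 = (1·0 + 0·4; 0·0 + 4·4) = (0, 16)
w3 = Sw2 = (0, 64)
The requested component of w3 is 0.

0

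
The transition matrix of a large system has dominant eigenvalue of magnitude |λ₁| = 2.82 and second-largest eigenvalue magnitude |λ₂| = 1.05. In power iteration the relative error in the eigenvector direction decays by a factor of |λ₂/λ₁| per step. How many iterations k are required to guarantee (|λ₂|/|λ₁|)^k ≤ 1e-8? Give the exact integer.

19

|λ₂/λ₁| = 1.05/2.82 = 0.37234
Need k ≥ ln(1e-8) / ln(0.37234) = -18.4207 / -0.9879 ≈ 18.645
Smallest integer k satisfying the bound: 19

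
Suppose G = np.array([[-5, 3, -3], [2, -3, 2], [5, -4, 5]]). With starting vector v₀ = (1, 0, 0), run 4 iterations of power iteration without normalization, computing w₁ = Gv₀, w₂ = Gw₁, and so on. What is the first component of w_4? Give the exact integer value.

w1 = Gv₀ = ((-5)·1 + 3·0 + (-3)·0; 2·1 + (-3)·0 + 2·0; 5·1 + (-4)·0 + 5·0) = (-5, 2, 5)
w2 = Gw1 = ((-5)·(-5) + 3·2 + (-3)·5; 2·(-5) + (-3)·2 + 2·5; 5·(-5) + (-4)·2 + 5·5) = (16, -6, -8)
w3 = Gw2 = (-74, 34, 64)
w4 = Gw3 = (280, -122, -186)
The requested component of w4 is 280.

280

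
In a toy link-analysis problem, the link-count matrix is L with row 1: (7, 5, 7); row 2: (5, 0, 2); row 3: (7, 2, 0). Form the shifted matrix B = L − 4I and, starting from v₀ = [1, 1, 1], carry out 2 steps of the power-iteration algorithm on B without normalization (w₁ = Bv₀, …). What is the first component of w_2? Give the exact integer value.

B = L − 4I has rows (3, 5, 7); (5, -4, 2); (7, 2, -4)
w1 = Bv₀ = (3·1 + 5·1 + 7·1; 5·1 + (-4)·1 + 2·1; 7·1 + 2·1 + (-4)·1) = (15, 3, 5)
w2 = Bw1 = (3·15 + 5·3 + 7·5; 5·15 + (-4)·3 + 2·5; 7·15 + 2·3 + (-4)·5) = (95, 73, 91)
Requested component of w2: 95

95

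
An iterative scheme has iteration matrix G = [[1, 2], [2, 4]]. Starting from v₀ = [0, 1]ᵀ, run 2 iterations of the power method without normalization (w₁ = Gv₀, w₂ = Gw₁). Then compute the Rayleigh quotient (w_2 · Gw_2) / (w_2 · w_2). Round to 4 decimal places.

w1 = Gv₀ = (1·0 + 2·1; 2·0 + 4·1) = (2, 4)
w2 = Gw1 = (1·2 + 2·4; 2·2 + 4·4) = (10, 20)
Gw2 = (50, 100)
w2·Gw2 = 10·50 + 20·100 = 2500; w2·w2 = 10·10 + 20·20 = 500
λ ≈ 2500/500 = 5.0000

λ ≈ 5.0000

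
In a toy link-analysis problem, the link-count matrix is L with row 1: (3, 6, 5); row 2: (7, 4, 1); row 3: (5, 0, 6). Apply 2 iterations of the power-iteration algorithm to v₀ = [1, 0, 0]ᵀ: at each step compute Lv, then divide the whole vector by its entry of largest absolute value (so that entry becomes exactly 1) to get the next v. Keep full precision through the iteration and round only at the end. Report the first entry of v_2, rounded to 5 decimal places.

Lv0 = (3.000000, 7.000000, 5.000000); divide by 7.000000 → v1 = (0.428571, 1.000000, 0.714286)
Lv1 = (10.857143, 7.714286, 6.428571); divide by 10.857143 → v2 = (1.000000, 0.710526, 0.592105)
Requested entry of v2: 76/76 = 1.00000

1.00000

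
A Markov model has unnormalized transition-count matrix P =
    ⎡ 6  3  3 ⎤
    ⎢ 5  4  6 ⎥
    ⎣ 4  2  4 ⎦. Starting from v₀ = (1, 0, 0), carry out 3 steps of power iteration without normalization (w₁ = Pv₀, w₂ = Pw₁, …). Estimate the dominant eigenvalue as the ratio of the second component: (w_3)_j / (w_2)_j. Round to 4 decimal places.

w1 = Pv₀ = (6, 5, 4)
w2 = Pw1 = (63, 74, 50)
w3 = Pw2 = (750, 911, 600)
Ratio at component: 911 / 74 = 12.3108

λ ≈ 12.3108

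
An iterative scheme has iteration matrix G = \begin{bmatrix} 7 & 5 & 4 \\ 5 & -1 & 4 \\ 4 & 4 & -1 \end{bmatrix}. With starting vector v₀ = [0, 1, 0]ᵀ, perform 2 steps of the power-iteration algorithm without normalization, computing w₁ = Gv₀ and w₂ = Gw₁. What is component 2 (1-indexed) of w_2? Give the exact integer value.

42

w1 = Gv₀ = (5, -1, 4)
w2 = Gw1 = (46, 42, 12)
The requested component of w2 is 42.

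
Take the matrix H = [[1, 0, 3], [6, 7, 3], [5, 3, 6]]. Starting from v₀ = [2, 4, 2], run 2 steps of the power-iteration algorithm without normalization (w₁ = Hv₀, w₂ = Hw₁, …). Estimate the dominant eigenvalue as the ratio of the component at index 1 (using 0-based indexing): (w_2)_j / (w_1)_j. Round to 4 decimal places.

λ ≈ 10.2609

w1 = Hv₀ = (1·2 + 0·4 + 3·2; 6·2 + 7·4 + 3·2; 5·2 + 3·4 + 6·2) = (8, 46, 34)
w2 = Hw1 = (1·8 + 0·46 + 3·34; 6·8 + 7·46 + 3·34; 5·8 + 3·46 + 6·34) = (110, 472, 382)
Ratio at component: 472 / 46 = 10.2609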